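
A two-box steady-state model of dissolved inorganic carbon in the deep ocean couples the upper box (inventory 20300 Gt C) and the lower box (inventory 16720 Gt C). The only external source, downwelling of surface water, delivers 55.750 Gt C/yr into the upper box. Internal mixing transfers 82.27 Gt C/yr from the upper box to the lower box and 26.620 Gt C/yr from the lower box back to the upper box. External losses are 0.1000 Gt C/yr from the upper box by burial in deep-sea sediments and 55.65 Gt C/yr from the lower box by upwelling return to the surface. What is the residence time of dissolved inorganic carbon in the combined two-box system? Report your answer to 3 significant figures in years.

For the system as a whole, the A↔B exchange is internal and contributes nothing to the throughput; only the external sinks remove mass.
M_total = 20300 + 16720 = 37020 Gt C.
ΣF_external_out = 0.1000 + 55.65 = 55.750 Gt C/yr.
τ = M_total / ΣF_ext = 37020 / 55.750 = 664.0 yr.

664 yr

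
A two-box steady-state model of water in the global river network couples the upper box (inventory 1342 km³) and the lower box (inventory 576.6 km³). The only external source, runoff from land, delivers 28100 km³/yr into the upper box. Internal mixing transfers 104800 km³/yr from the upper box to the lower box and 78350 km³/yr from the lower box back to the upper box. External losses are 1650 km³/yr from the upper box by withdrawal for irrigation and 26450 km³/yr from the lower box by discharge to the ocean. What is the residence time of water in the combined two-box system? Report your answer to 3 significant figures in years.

0.0683 yr

For the system as a whole, the A↔B exchange is internal and contributes nothing to the throughput; only the external sinks remove mass.
M_total = 1342 + 576.6 = 1918.6 km³.
ΣF_external_out = 1650 + 26450 = 28100 km³/yr.
τ = M_total / ΣF_ext = 1918.6 / 28100 = 0.06828 yr.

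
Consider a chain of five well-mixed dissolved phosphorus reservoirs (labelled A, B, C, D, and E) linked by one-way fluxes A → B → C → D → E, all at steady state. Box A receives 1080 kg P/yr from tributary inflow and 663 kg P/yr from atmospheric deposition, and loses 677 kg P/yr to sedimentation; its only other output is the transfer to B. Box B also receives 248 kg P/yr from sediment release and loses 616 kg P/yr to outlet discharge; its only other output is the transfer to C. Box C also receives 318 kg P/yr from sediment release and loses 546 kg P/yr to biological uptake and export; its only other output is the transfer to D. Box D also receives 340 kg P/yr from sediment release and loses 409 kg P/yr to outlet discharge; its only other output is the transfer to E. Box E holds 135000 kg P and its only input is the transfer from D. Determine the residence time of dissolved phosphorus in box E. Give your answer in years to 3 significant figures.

337 yr

Box A: F(A→B) = (1080 + 663) − 677 = 1066.0 kg P/yr.
Box B: F(B→C) = (1066.0 + 248) − 616 = 698.00 kg P/yr.
Box C: F(C→D) = (698.00 + 318) − 546 = 470.00 kg P/yr.
Box D: F(D→E) = (470.00 + 340) − 409 = 401.00 kg P/yr.
Box E throughput = its input = 401.00 kg P/yr; τ = 135000 / 401.00 = 336.7 yr.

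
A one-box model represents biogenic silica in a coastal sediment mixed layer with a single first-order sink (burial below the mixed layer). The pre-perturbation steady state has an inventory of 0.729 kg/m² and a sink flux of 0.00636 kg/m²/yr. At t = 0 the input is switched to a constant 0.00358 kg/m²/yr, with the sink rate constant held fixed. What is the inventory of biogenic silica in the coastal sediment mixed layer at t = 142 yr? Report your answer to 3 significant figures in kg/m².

0.503 kg/m²

τ = M₀/F₀ = 0.729/0.00636 = 114.6 yr; rate constant k = 1/τ.
New steady state M_∞ = F₁/k = F₁·τ = 0.00358 × 114.6 = 0.41035 kg/m².
M(t) = M_∞ + (M₀ − M_∞)·e^(−t/τ); t/τ = 142/114.6 = 1.239, so e^(−t/τ) = 0.2897.
M(t) = 0.41035 + 0.3187 × 0.2897 = 0.50267 kg/m².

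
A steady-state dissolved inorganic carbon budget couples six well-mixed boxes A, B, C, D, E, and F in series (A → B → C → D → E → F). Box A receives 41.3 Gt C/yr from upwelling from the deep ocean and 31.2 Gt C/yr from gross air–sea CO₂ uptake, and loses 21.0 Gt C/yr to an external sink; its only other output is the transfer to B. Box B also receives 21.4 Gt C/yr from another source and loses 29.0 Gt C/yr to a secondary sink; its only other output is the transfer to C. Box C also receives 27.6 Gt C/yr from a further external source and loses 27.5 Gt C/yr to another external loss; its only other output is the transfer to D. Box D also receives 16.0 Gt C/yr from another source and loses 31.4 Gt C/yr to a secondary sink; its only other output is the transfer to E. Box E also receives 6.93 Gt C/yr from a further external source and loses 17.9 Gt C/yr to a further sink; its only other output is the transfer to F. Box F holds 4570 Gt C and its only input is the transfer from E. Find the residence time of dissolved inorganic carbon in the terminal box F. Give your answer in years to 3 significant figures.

Box A: F(A→B) = (41.3 + 31.2) − 21.0 = 51.500 Gt C/yr.
Box B: F(B→C) = (51.500 + 21.4) − 29.0 = 43.900 Gt C/yr.
Box C: F(C→D) = (43.900 + 27.6) − 27.5 = 44.000 Gt C/yr.
Box D: F(D→E) = (44.000 + 16.0) − 31.4 = 28.600 Gt C/yr.
Box E: F(E→F) = (28.600 + 6.93) − 17.9 = 17.630 Gt C/yr.
Box F throughput = its input = 17.630 Gt C/yr; τ = 4570 / 17.630 = 259.2 yr.

259 yr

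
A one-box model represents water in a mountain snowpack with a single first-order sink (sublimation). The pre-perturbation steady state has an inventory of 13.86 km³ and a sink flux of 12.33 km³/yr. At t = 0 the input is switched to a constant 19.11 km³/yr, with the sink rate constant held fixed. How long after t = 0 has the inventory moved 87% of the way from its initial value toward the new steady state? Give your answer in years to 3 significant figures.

τ = M₀/F₀ = 13.86/12.33 = 1.124 yr.
The remaining gap fraction is e^(−t/τ); 87% covered ⇒ e^(−t/τ) = 0.130.
t = −τ ln(0.130) = 1.124 × 2.040 = 2.293 yr.

2.29 yr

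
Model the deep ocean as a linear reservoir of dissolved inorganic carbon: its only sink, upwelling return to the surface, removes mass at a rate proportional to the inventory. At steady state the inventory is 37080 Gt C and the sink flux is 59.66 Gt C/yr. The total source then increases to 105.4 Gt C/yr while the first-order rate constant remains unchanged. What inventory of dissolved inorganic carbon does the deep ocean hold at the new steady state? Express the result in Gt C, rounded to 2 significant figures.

Rate constant k = F/M = 59.66 / 37080 = 0.001609 yr⁻¹.
At the new steady state, source = k·M_new ⇒ M_new = 105.4 / 0.001609 = 65510 Gt C.
(Equivalently M_new = M × F_new/F_old = 37080 × 105.4/59.66.)

66000 Gt C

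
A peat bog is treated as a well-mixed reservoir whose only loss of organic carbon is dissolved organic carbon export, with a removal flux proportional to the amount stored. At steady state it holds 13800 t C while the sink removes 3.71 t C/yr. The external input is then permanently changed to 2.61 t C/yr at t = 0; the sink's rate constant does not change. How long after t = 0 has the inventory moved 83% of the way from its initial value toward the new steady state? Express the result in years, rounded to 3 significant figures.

6590 yr

τ = M₀/F₀ = 13800/3.71 = 3720 yr.
The remaining gap fraction is e^(−t/τ); 83% covered ⇒ e^(−t/τ) = 0.170.
t = −τ ln(0.170) = 3720 × 1.772 = 6591 yr.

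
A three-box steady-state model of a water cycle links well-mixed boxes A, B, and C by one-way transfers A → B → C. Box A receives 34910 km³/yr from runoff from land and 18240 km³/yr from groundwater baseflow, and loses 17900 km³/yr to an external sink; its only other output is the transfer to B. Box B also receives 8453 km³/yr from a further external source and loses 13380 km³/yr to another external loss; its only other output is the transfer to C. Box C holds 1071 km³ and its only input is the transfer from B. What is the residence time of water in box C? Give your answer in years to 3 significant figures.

Box A: F(A→B) = (34910 + 18240) − 17900 = 35250 km³/yr.
Box B: F(B→C) = (35250 + 8453) − 13380 = 30323 km³/yr.
Box C throughput = its input = 30323 km³/yr; τ = 1071 / 30323 = 0.03532 yr.

0.0353 yr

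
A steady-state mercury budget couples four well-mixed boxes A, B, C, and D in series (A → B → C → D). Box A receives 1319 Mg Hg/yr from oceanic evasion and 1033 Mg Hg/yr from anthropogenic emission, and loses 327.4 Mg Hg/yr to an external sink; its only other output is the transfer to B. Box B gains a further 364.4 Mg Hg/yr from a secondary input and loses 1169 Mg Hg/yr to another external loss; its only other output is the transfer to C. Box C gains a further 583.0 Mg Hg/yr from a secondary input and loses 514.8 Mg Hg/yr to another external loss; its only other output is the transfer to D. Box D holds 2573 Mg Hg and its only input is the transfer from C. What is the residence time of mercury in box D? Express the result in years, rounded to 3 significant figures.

Box A: F(A→B) = (1319 + 1033) − 327.4 = 2024.6 Mg Hg/yr.
Box B: F(B→C) = (2024.6 + 364.4) − 1169 = 1220.0 Mg Hg/yr.
Box C: F(C→D) = (1220.0 + 583.0) − 514.8 = 1288.2 Mg Hg/yr.
Box D throughput = its input = 1288.2 Mg Hg/yr; τ = 2573 / 1288.2 = 1.997 yr.

2.00 yr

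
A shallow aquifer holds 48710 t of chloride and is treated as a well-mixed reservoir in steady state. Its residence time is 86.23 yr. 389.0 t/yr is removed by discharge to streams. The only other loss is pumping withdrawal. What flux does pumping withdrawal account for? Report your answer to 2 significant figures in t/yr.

Total removal F = M/τ = 48710 / 86.23 = 564.9 t/yr.
Pumping withdrawal = F − (389.0) = 564.9 − 389.0 = 175.9 t/yr.

180 t/yr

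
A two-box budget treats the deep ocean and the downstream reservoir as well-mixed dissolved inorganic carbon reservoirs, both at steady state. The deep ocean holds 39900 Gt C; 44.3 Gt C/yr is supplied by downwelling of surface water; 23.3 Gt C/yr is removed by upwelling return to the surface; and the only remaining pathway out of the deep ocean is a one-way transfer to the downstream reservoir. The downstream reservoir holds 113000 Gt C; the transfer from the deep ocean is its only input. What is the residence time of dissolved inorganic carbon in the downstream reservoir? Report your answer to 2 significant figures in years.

5400 yr

Balance the deep ocean: ΣF_in = 44.300 Gt C/yr.
Transfer to the downstream reservoir = ΣF_in − (23.3) = 21.000 Gt C/yr.
At steady state the output of the downstream reservoir equals its input, 21.000 Gt C/yr.
τ = M / F = 113000 / 21.000 = 5381 yr.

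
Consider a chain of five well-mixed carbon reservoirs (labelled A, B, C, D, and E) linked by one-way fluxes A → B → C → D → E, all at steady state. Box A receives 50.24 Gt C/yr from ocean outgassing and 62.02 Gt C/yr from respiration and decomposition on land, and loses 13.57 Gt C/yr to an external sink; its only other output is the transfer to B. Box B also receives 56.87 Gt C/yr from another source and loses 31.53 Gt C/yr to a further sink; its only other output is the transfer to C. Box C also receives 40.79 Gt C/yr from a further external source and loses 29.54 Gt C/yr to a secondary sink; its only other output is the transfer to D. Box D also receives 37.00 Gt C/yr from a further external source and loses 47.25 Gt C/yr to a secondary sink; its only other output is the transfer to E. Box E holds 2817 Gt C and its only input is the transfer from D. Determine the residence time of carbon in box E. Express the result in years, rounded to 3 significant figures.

22.5 yr

Box A: F(A→B) = (50.24 + 62.02) − 13.57 = 98.690 Gt C/yr.
Box B: F(B→C) = (98.690 + 56.87) − 31.53 = 124.03 Gt C/yr.
Box C: F(C→D) = (124.03 + 40.79) − 29.54 = 135.28 Gt C/yr.
Box D: F(D→E) = (135.28 + 37.00) − 47.25 = 125.03 Gt C/yr.
Box E throughput = its input = 125.03 Gt C/yr; τ = 2817 / 125.03 = 22.53 yr.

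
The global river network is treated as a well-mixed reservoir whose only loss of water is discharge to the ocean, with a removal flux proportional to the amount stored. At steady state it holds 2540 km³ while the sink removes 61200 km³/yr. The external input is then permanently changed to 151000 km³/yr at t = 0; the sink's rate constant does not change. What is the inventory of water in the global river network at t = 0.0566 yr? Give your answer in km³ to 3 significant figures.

The sink rate constant is k = F₀/M₀ = 61200/2540 = 24.09 yr⁻¹.
Solving dM/dt = F₁ − kM with M(0) = M₀ gives M(t) = F₁/k + (M₀ − F₁/k)·e^(−kt).
F₁/k = 151000/24.09 = 6267.0 km³; kt = 24.09 × 0.0566 = 1.364, e^(−kt) = 0.2557.
M(0.0566) = 6267.0 + (2540 − 6267.0) × 0.2557 = 6267.0 − 953.0 = 5314.0 km³.

5310 km³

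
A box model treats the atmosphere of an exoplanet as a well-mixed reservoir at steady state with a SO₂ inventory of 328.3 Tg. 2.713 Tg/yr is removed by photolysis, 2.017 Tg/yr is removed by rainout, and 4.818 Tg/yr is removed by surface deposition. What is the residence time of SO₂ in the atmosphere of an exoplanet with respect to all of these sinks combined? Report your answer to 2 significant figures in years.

Total removal flux = 2.713 + 2.017 + 4.818 = 9.5480 Tg/yr.
τ = M / ΣF_out = 328.3 / 9.5480 = 34.38 yr.

34 yr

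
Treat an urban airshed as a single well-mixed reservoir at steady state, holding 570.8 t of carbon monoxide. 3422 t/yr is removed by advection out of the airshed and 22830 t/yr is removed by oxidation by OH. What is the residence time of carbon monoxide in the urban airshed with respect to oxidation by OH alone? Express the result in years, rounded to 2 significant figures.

0.025 yr

Residence time with respect to a single sink: τ = M / F_sink.
τ = 570.8 / 22830 = 0.02500 yr.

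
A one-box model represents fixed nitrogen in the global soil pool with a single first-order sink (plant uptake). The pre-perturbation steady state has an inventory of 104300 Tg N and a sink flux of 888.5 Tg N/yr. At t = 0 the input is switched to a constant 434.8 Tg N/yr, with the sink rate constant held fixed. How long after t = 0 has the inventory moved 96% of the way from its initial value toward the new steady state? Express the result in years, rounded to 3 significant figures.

τ = M₀/F₀ = 104300/888.5 = 117.4 yr.
The remaining gap fraction is e^(−t/τ); 96% covered ⇒ e^(−t/τ) = 0.0400.
t = −τ ln(0.0400) = 117.4 × 3.219 = 377.9 yr.

378 yr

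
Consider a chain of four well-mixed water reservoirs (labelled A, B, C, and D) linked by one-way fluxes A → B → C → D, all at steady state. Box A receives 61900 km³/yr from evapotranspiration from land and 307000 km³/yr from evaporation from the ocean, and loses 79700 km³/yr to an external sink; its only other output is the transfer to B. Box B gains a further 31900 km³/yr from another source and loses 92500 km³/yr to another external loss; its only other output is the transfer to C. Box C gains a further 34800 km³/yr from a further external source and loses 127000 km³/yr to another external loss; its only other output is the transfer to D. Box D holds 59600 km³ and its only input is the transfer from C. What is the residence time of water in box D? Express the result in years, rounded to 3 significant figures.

Box A: F(A→B) = (61900 + 307000) − 79700 = 289200 km³/yr.
Box B: F(B→C) = (289200 + 31900) − 92500 = 228600 km³/yr.
Box C: F(C→D) = (228600 + 34800) − 127000 = 136400 km³/yr.
Box D throughput = its input = 136400 km³/yr; τ = 59600 / 136400 = 0.4370 yr.

0.437 yr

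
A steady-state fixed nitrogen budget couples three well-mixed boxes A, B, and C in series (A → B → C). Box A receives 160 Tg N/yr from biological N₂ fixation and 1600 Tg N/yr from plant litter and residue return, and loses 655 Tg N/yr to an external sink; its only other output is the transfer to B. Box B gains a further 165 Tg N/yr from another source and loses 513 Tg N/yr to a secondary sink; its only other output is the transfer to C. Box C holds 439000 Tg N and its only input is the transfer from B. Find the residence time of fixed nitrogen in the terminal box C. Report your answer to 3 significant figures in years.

580 yr

Box A: F(A→B) = (160 + 1600) − 655 = 1105.0 Tg N/yr.
Box B: F(B→C) = (1105.0 + 165) − 513 = 757.00 Tg N/yr.
Box C throughput = its input = 757.00 Tg N/yr; τ = 439000 / 757.00 = 579.9 yr.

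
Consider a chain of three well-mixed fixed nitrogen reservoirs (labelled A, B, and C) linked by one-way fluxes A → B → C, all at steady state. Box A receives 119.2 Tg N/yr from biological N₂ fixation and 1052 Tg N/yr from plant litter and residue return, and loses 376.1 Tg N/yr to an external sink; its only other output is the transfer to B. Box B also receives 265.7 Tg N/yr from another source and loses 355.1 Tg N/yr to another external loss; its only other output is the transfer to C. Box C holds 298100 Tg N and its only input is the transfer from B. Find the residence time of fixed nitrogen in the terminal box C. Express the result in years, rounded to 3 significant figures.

Box A: F(A→B) = (119.2 + 1052) − 376.1 = 795.10 Tg N/yr.
Box B: F(B→C) = (795.10 + 265.7) − 355.1 = 705.70 Tg N/yr.
Box C throughput = its input = 705.70 Tg N/yr; τ = 298100 / 705.70 = 422.4 yr.

422 yr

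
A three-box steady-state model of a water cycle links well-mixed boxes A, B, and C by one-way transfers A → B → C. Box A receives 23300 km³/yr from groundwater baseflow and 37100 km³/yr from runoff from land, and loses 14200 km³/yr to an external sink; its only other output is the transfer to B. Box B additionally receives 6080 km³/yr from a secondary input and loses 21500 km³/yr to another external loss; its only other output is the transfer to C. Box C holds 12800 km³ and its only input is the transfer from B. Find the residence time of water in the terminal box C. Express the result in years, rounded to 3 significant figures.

0.416 yr

Box A: F(A→B) = (23300 + 37100) − 14200 = 46200 km³/yr.
Box B: F(B→C) = (46200 + 6080) − 21500 = 30780 km³/yr.
Box C throughput = its input = 30780 km³/yr; τ = 12800 / 30780 = 0.4159 yr.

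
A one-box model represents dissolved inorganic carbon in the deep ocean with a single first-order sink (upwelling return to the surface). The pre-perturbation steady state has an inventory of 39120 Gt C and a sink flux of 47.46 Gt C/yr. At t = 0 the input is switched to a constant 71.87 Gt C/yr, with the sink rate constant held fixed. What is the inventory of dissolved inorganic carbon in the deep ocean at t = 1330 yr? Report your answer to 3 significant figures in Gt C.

55200 Gt C

The sink rate constant is k = F₀/M₀ = 47.46/39120 = 0.001213 yr⁻¹.
Solving dM/dt = F₁ − kM with M(0) = M₀ gives M(t) = F₁/k + (M₀ − F₁/k)·e^(−kt).
F₁/k = 71.87/0.001213 = 59241 Gt C; kt = 0.001213 × 1330 = 1.614, e^(−kt) = 0.1992.
M(1330) = 59241 + (39120 − 59241) × 0.1992 = 59241 − 4008 = 55233 Gt C.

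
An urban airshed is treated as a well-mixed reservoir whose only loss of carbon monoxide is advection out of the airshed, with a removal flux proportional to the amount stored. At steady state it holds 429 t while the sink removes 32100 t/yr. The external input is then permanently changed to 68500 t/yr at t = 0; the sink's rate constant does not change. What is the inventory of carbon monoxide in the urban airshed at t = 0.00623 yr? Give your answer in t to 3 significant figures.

The sink rate constant is k = F₀/M₀ = 32100/429 = 74.83 yr⁻¹.
Solving dM/dt = F₁ − kM with M(0) = M₀ gives M(t) = F₁/k + (M₀ − F₁/k)·e^(−kt).
F₁/k = 68500/74.83 = 915.47 t; kt = 74.83 × 0.00623 = 0.4662, e^(−kt) = 0.6274.
M(0.00623) = 915.47 + (429 − 915.47) × 0.6274 = 915.47 − 305.2 = 610.25 t.

610 t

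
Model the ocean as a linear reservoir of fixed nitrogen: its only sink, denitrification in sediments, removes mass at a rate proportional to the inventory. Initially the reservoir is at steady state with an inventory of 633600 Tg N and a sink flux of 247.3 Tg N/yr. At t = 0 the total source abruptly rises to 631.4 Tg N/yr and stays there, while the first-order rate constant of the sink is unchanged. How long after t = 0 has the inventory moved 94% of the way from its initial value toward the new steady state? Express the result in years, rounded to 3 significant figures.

τ = M₀/F₀ = 633600/247.3 = 2562 yr.
The remaining gap fraction is e^(−t/τ); 94% covered ⇒ e^(−t/τ) = 0.0600.
t = −τ ln(0.0600) = 2562 × 2.813 = 7208 yr.

7210 yr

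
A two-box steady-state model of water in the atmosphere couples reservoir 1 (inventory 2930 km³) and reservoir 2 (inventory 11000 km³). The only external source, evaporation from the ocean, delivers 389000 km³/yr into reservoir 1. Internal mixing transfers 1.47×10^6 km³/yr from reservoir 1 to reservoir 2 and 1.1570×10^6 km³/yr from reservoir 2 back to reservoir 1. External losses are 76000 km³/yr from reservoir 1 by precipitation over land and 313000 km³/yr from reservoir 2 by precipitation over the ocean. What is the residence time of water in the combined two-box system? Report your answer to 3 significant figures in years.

0.0358 yr

Treat the two boxes together as one reservoir: the mixing fluxes between them are internal recycling, so τ = ΣM / Σ(external losses).
M_total = 2930 + 11000 = 13930 km³.
ΣF_external_out = 76000 + 313000 = 389000 km³/yr.
τ = M_total / ΣF_ext = 13930 / 389000 = 0.03581 yr.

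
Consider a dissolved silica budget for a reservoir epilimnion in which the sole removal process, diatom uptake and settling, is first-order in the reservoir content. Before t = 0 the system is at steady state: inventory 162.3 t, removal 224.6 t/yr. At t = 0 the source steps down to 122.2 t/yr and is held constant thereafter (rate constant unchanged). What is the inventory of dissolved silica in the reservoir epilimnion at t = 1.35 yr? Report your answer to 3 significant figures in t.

Residence time τ = M₀/F₀ = 0.7226 yr. The eventual steady state is M_∞ = M₀·(F₁/F₀) = 162.3 × 122.2/224.6 = 88.304 t.
The anomaly ΔM(t) = M(t) − M_∞ decays as ΔM₀·e^(−t/τ) with ΔM₀ = 162.3 − 88.304 = 74.00 t.
At t = 1.35 yr, e^(−t/τ) = e^(−1.868) = 0.1544, so ΔM = 11.43 t and M = 88.304 + 11.43 = 99.729 t.

99.7 t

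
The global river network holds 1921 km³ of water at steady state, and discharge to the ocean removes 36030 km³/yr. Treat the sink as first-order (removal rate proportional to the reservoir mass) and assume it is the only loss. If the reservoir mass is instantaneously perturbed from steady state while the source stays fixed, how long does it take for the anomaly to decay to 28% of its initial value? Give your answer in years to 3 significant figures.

0.0679 yr

For a linear reservoir the anomaly decays as exp(−t/τ) with τ = M/F = 1921/36030 = 0.05332 yr.
exp(−t/τ) = 0.28 ⇒ t = −τ ln(0.28) = 0.05332 × 1.273 = 0.06787 yr.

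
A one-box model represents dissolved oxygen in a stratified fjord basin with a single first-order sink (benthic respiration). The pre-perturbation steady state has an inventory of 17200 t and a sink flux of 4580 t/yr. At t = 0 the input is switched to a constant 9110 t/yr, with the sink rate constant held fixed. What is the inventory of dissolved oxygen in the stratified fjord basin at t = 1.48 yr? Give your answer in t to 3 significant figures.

22700 t

τ = M₀/F₀ = 17200/4580 = 3.755 yr; rate constant k = 1/τ.
New steady state M_∞ = F₁/k = F₁·τ = 9110 × 3.755 = 34212 t.
M(t) = M_∞ + (M₀ − M_∞)·e^(−t/τ); t/τ = 1.48/3.755 = 0.3941, so e^(−t/τ) = 0.6743.
M(t) = 34212 − 17010 × 0.6743 = 22741 t.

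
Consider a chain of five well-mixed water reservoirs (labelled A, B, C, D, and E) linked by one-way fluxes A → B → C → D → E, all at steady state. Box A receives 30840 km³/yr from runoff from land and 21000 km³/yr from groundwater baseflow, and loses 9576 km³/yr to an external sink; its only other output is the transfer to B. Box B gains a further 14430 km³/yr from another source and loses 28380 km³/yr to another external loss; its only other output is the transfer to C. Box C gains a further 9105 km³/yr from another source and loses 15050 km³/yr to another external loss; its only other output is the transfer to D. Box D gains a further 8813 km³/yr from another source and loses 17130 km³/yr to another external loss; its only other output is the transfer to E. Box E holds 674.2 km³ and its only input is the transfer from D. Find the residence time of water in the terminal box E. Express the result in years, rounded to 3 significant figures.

0.0480 yr

Box A: F(A→B) = (30840 + 21000) − 9576 = 42264 km³/yr.
Box B: F(B→C) = (42264 + 14430) − 28380 = 28314 km³/yr.
Box C: F(C→D) = (28314 + 9105) − 15050 = 22369 km³/yr.
Box D: F(D→E) = (22369 + 8813) − 17130 = 14052 km³/yr.
Box E throughput = its input = 14052 km³/yr; τ = 674.2 / 14052 = 0.04798 yr.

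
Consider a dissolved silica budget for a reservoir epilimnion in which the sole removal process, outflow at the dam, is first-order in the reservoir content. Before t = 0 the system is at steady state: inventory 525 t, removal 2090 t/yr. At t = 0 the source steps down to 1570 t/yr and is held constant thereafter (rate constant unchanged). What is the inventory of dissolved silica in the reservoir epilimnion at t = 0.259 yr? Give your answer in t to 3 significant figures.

441 t

The sink rate constant is k = F₀/M₀ = 2090/525 = 3.981 yr⁻¹.
Solving dM/dt = F₁ − kM with M(0) = M₀ gives M(t) = F₁/k + (M₀ − F₁/k)·e^(−kt).
F₁/k = 1570/3.981 = 394.38 t; kt = 3.981 × 0.259 = 1.031, e^(−kt) = 0.3566.
M(0.259) = 394.38 + (525 − 394.38) × 0.3566 = 394.38 + 46.58 = 440.96 t.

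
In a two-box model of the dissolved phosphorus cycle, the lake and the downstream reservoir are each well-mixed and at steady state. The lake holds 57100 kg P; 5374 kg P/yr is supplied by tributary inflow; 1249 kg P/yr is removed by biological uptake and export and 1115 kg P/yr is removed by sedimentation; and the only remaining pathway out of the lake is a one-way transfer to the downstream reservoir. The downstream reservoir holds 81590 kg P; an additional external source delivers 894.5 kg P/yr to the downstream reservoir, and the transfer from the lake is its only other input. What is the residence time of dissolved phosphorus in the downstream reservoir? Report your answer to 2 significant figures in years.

21 yr

Balance the lake: ΣF_in = 5374.0 kg P/yr.
Transfer to the downstream reservoir = ΣF_in − (1249 + 1115) = 3010.0 kg P/yr.
Total input to the downstream reservoir = 3010.0 + 894.5 = 3904.5 kg P/yr; at steady state this equals its total output.
τ = M / F = 81590 / 3904.5 = 20.90 yr.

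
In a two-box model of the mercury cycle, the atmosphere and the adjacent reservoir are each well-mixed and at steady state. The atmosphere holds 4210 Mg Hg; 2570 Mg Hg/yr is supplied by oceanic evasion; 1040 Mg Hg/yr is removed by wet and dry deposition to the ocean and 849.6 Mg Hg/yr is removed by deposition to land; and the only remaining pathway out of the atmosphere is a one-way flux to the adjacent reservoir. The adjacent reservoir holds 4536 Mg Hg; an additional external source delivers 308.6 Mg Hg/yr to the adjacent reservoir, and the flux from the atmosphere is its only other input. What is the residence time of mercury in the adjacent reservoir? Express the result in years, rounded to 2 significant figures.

Balance the atmosphere: ΣF_in = 2570.0 Mg Hg/yr.
Flux to the adjacent reservoir = ΣF_in − (1040 + 849.6) = 680.40 Mg Hg/yr.
Total input to the adjacent reservoir = 680.40 + 308.6 = 989.00 Mg Hg/yr; at steady state this equals its total output.
τ = M / F = 4536 / 989.00 = 4.586 yr.

4.6 yr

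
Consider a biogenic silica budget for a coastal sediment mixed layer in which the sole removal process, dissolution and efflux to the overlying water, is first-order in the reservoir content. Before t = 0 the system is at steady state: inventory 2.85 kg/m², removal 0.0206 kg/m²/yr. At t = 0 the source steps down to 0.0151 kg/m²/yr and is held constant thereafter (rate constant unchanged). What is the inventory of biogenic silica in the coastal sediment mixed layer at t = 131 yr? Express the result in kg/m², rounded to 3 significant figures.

τ = M₀/F₀ = 2.85/0.0206 = 138.3 yr; rate constant k = 1/τ.
New steady state M_∞ = F₁/k = F₁·τ = 0.0151 × 138.3 = 2.0891 kg/m².
M(t) = M_∞ + (M₀ − M_∞)·e^(−t/τ); t/τ = 131/138.3 = 0.9469, so e^(−t/τ) = 0.3880.
M(t) = 2.0891 + 0.7609 × 0.3880 = 2.3843 kg/m².

2.38 kg/m²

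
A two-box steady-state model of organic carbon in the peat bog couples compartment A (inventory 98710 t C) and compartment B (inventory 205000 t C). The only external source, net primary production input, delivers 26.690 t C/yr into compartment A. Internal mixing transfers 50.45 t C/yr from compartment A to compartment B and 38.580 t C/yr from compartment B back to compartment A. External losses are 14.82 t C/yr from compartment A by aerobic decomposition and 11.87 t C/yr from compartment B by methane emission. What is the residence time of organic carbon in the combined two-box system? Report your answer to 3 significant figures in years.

Residence time in the combined system uses the total inventory and the total *external* removal — internal exchanges between the two boxes cancel.
M_total = 98710 + 205000 = 303710 t C.
ΣF_external_out = 14.82 + 11.87 = 26.690 t C/yr.
τ = M_total / ΣF_ext = 303710 / 26.690 = 11380 yr.

11400 yr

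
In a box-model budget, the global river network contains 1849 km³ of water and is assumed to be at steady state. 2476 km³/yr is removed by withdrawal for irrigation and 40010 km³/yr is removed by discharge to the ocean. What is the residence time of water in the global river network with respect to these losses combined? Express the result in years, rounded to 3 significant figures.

Total removal = 2476 + 40010 = 42486 km³/yr.
τ = M / ΣF_out = 1849 / 42486 = 0.04352 yr.

0.0435 yr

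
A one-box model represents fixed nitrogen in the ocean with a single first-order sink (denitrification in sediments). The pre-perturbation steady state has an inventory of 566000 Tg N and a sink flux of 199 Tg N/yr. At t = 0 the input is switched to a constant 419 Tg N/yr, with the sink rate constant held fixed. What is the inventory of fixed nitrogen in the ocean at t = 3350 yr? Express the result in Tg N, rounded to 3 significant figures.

τ = M₀/F₀ = 566000/199 = 2844 yr; rate constant k = 1/τ.
New steady state M_∞ = F₁/k = F₁·τ = 419 × 2844 = 1.1917×10^6 Tg N.
M(t) = M_∞ + (M₀ − M_∞)·e^(−t/τ); t/τ = 3350/2844 = 1.178, so e^(−t/τ) = 0.3079.
M(t) = 1.1917×10^6 − 625700 × 0.3079 = 999040 Tg N.

999000 Tg N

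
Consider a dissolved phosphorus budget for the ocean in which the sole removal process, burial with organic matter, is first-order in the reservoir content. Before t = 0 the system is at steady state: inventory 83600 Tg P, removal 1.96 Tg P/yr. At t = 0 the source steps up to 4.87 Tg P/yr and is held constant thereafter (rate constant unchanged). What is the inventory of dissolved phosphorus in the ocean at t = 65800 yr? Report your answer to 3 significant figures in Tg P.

181000 Tg P

τ = M₀/F₀ = 83600/1.96 = 42650 yr; rate constant k = 1/τ.
New steady state M_∞ = F₁/k = F₁·τ = 4.87 × 42650 = 207720 Tg P.
M(t) = M_∞ + (M₀ − M_∞)·e^(−t/τ); t/τ = 65800/42650 = 1.543, so e^(−t/τ) = 0.2138.
M(t) = 207720 − 124100 × 0.2138 = 181180 Tg P.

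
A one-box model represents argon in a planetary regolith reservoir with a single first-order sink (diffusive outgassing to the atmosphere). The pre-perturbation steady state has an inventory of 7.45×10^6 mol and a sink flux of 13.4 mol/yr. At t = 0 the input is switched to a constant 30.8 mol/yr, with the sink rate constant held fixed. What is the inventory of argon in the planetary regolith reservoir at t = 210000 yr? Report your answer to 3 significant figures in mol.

The sink rate constant is k = F₀/M₀ = 13.4/7.45×10^6 = 1.799×10^-6 yr⁻¹.
Solving dM/dt = F₁ − kM with M(0) = M₀ gives M(t) = F₁/k + (M₀ − F₁/k)·e^(−kt).
F₁/k = 30.8/1.799×10^-6 = 1.7124×10^7 mol; kt = 1.799×10^-6 × 210000 = 0.3777, e^(−kt) = 0.6854.
M(210000) = 1.7124×10^7 + (7.45×10^6 − 1.7124×10^7) × 0.6854 = 1.7124×10^7 − 6.631×10^6 = 1.0493×10^7 mol.

1.05×10^7 mol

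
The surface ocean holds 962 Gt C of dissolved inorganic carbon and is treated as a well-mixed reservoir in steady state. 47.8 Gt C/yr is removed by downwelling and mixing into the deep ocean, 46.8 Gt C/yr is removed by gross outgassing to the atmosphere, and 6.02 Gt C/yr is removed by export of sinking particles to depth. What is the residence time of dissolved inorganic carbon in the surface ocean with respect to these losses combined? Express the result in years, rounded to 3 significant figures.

9.56 yr

Total removal = 47.80 + 46.80 + 6.020 = 100.62 Gt C/yr.
τ = M / ΣF_out = 962 / 100.62 = 9.561 yr.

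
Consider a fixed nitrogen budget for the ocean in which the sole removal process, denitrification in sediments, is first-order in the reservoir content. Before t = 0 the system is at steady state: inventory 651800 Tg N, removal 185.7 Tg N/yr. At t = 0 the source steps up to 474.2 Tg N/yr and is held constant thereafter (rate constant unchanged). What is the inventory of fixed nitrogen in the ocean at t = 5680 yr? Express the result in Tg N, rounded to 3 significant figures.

1.46×10^6 Tg N

The sink rate constant is k = F₀/M₀ = 185.7/651800 = 0.0002849 yr⁻¹.
Solving dM/dt = F₁ − kM with M(0) = M₀ gives M(t) = F₁/k + (M₀ − F₁/k)·e^(−kt).
F₁/k = 474.2/0.0002849 = 1.6644×10^6 Tg N; kt = 0.0002849 × 5680 = 1.618, e^(−kt) = 0.1982.
M(5680) = 1.6644×10^6 + (651800 − 1.6644×10^6) × 0.1982 = 1.6644×10^6 − 200700 = 1.4637×10^6 Tg N.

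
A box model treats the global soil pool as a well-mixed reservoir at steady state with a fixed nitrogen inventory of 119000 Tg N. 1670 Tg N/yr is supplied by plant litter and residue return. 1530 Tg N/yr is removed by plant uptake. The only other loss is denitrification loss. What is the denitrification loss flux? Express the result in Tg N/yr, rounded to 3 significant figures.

140 Tg N/yr

At steady state ΣF_in = ΣF_out.
ΣF_in = 1670.0 Tg N/yr.
Denitrification loss flux = ΣF_in − (1530) = 1670.0 − 1530 = 140.0 Tg N/yr.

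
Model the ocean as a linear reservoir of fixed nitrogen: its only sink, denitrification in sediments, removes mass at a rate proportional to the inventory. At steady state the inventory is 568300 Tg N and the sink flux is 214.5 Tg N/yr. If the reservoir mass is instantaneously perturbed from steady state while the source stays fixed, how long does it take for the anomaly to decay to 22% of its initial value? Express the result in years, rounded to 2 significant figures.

4000 yr

For a linear reservoir the anomaly decays as exp(−t/τ) with τ = M/F = 568300/214.5 = 2649 yr.
exp(−t/τ) = 0.22 ⇒ t = −τ ln(0.22) = 2649 × 1.514 = 4012 yr.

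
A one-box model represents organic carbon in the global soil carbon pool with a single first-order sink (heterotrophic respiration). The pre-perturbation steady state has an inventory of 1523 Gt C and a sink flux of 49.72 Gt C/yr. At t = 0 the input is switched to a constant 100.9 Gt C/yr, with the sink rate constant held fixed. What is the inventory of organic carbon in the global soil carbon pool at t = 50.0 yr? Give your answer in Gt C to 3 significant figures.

The sink rate constant is k = F₀/M₀ = 49.72/1523 = 0.03265 yr⁻¹.
Solving dM/dt = F₁ − kM with M(0) = M₀ gives M(t) = F₁/k + (M₀ − F₁/k)·e^(−kt).
F₁/k = 100.9/0.03265 = 3090.7 Gt C; kt = 0.03265 × 50.0 = 1.632, e^(−kt) = 0.1955.
M(50.0) = 3090.7 + (1523 − 3090.7) × 0.1955 = 3090.7 − 306.5 = 2784.3 Gt C.

2780 Gt C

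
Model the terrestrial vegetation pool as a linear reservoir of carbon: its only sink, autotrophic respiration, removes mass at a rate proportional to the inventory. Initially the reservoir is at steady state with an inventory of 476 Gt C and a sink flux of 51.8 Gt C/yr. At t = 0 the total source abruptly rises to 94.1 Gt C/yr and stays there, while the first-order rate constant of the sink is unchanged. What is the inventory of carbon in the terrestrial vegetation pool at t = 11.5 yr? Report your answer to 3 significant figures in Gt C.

Residence time τ = M₀/F₀ = 9.189 yr. The eventual steady state is M_∞ = M₀·(F₁/F₀) = 476 × 94.1/51.8 = 864.70 Gt C.
The anomaly ΔM(t) = M(t) − M_∞ decays as ΔM₀·e^(−t/τ) with ΔM₀ = 476 − 864.70 = −388.7 Gt C.
At t = 11.5 yr, e^(−t/τ) = e^(−1.251) = 0.2861, so ΔM = −111.2 Gt C and M = 864.70 − 111.2 = 753.50 Gt C.

754 Gt C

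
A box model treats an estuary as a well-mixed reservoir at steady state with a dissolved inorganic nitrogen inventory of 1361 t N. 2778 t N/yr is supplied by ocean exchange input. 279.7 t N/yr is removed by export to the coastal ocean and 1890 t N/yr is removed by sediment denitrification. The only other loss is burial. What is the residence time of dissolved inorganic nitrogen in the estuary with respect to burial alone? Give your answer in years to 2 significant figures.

At steady state ΣF_in = ΣF_out.
ΣF_in = 2778.0 t N/yr.
Burial flux = ΣF_in − (279.7 + 1890) = 2778.0 − 2170 = 608.3 t N/yr.
τ = M / F = 1361 / 608.3 = 2.237 yr.

2.2 yr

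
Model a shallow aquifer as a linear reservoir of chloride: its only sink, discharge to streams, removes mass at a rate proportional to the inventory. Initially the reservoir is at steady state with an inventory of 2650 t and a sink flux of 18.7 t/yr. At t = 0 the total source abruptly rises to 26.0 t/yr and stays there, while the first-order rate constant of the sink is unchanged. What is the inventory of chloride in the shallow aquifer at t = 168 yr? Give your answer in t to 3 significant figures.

3370 t

Residence time τ = M₀/F₀ = 141.7 yr. The eventual steady state is M_∞ = M₀·(F₁/F₀) = 2650 × 26.0/18.7 = 3684.5 t.
The anomaly ΔM(t) = M(t) − M_∞ decays as ΔM₀·e^(−t/τ) with ΔM₀ = 2650 − 3684.5 = −1034 t.
At t = 168 yr, e^(−t/τ) = e^(−1.186) = 0.3056, so ΔM = −316.1 t and M = 3684.5 − 316.1 = 3368.4 t.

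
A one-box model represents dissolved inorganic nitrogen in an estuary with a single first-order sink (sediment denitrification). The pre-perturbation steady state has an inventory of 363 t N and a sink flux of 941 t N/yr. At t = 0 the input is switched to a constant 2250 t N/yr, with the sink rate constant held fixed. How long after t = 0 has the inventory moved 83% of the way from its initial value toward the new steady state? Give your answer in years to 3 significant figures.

τ = M₀/F₀ = 363/941 = 0.3858 yr.
The remaining gap fraction is e^(−t/τ); 83% covered ⇒ e^(−t/τ) = 0.170.
t = −τ ln(0.170) = 0.3858 × 1.772 = 0.6835 yr.

0.684 yr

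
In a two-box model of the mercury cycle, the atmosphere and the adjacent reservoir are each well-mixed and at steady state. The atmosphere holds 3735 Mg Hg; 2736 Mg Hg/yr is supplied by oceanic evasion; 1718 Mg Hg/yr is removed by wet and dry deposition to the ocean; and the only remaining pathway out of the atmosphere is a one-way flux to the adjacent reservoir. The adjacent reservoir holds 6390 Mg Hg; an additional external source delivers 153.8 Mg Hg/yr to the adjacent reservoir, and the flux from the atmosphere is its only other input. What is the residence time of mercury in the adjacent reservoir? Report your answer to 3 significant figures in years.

5.45 yr

Balance the atmosphere: ΣF_in = 2736.0 Mg Hg/yr.
Flux to the adjacent reservoir = ΣF_in − (1718) = 1018.0 Mg Hg/yr.
Total input to the adjacent reservoir = 1018.0 + 153.8 = 1171.8 Mg Hg/yr; at steady state this equals its total output.
τ = M / F = 6390 / 1171.8 = 5.453 yr.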